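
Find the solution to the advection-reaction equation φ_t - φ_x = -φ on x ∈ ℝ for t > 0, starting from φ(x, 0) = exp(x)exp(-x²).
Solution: Substitute φ = exp(x)u, i.e. u = exp(-x)φ.
By the product rule, φ_x = exp(x)(u_x + u), φ_t = exp(x)u_t.
Substituting into the PDE and dividing by exp(x): u_t - (u_x + u) = -u.
The lower-order terms cancel, leaving the standard advection equation u_t - u_x = 0.
Initial data for u: u(x,0) = exp(-x)φ(x,0) = exp(-x²).
Solve for u:
  By method of characteristics (waves move left with speed 1):
  Along characteristics x + t = const, u is constant, so u(x,t) = f(x + t) with f = u(·, 0).
Hence u(x,t) = exp(-(t + x)²).
Transform back: φ(x,t) = exp(x)u(x,t).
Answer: φ(x, t) = exp(x)exp(-(t + x)²)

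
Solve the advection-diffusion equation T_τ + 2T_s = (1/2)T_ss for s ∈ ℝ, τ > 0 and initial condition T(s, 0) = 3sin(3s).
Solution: Moving frame: η = s - 2τ, σ = τ, T = u(η,σ), so T_τ = u_σ - 2u_η and T_ss = u_ηη.
Hence T_τ + 2T_s = u_σ and the PDE becomes the heat equation u_σ = (1/2)u_ηη on η ∈ ℝ.
Initial data: u(η,0) = T(η,0) = 3sin(3η). Each mode sin(nη) decays as exp(-n²σ/2) on ℝ, so u(η,σ) = Σ c_n exp(-n²σ/2) sin(nη) with c_3=3: u(η,σ) = 3exp(-9σ/2)sin(3η).
Substituting back: T(s,τ) = u(s - 2τ, τ).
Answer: T(s, τ) = 3exp(-9τ/2)sin(3s - 6τ)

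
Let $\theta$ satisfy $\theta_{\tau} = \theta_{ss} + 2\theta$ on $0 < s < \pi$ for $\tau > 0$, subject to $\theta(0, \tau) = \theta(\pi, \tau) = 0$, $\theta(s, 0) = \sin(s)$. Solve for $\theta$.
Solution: Substitute $\theta = e^{2\tau}u$.
Then $\theta_{\tau} = e^{2\tau}(u_{\tau} + 2u)$, $\theta_{ss} = e^{2\tau}u_{ss}$; substituting and dividing by $e^{2\tau}$, the lower-order terms cancel: $u_{\tau} = u_{ss}$ (standard heat equation).
Data for $u$: $u(s,0) = \theta(s,0) = \sin(s)$. The boundary conditions carry over: $u(0,\tau) = u(\pi,\tau) = 0$.
Separating variables: $u = \sum c_n e^{-n^2\tau} \sin(ns)$. From $u(s,0) = \sin(s)$: $c_1=1$.
So $u(s,\tau) = e^{-\tau} \sin(s)$, and $\theta(s,\tau) = e^{2\tau}u(s,\tau)$.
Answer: $\theta(s, \tau) = e^{\tau} \sin(s)$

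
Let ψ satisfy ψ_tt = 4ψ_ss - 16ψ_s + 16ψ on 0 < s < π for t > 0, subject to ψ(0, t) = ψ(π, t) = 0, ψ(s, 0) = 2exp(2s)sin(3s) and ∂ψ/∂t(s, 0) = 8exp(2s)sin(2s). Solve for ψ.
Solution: Substitute ψ = exp(2s)u, i.e. u = exp(-2s)ψ.
By the product rule, ψ_s = exp(2s)(u_s + 2u), ψ_ss = exp(2s)(u_ss + 4u_s + 4u), ψ_tt = exp(2s)u_tt.
Substituting into the PDE and dividing by exp(2s): u_tt = 4(u_ss + 4u_s + 4u) - 16(u_s + 2u) + 16u.
The lower-order terms cancel, leaving the standard wave equation u_tt = 4u_ss.
Initial data for u: u(s,0) = exp(-2s)ψ(s,0) = 2sin(3s); u_t(s,0) = exp(-2s)ψ_t(s,0) = 8sin(2s). The boundary conditions carry over: u(0,t) = u(π,t) = 0.
Solve for u:
  Using separation of variables u = X(s)T(t):
  Eigenfunctions: sin(ns), n = 1, 2, 3, ...
  General solution: u(s, t) = Σ [A_n cos(2n t) + B_n sin(2n t)] sin(ns)
  From u(s,0) = 2sin(3s): A_3=2. From u_t(s,0) = 8sin(2s), using u_t(s,0) = Σ ω_n B_n sin(ns) with ω_n = 2n: B_2 = 8/4 = 2.
Hence u(s,t) = 2sin(2s)sin(4t) + 2sin(3s)cos(6t).
Transform back: ψ(s,t) = exp(2s)u(s,t).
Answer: ψ(s, t) = 2exp(2s)sin(2s)sin(4t) + 2exp(2s)sin(3s)cos(6t)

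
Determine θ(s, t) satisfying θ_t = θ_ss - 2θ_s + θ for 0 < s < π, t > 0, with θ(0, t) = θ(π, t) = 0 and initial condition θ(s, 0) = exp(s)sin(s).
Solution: Substitute θ = exp(s)u.
Then θ_s = exp(s)(u_s + u), θ_ss = exp(s)(u_ss + 2u_s + u), θ_t = exp(s)u_t; substituting and dividing by exp(s), the lower-order terms cancel: u_t = u_ss (standard heat equation).
Data for u: u(s,0) = exp(-s)θ(s,0) = sin(s). The boundary conditions carry over: u(0,t) = u(π,t) = 0.
Separating variables: u = Σ c_n exp(-n²t) sin(ns). From u(s,0) = sin(s): c_1=1.
So u(s,t) = exp(-t)sin(s), and θ(s,t) = exp(s)u(s,t).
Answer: θ(s, t) = exp(s)exp(-t)sin(s)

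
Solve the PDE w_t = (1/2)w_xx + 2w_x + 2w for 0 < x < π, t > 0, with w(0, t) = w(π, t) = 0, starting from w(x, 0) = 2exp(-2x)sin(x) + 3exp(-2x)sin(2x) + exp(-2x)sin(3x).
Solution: Substitute w = exp(-2x)u.
Then w_x = exp(-2x)(u_x - 2u), w_xx = exp(-2x)(u_xx - 4u_x + 4u), w_t = exp(-2x)u_t; substituting and dividing by exp(-2x), the lower-order terms cancel: u_t = (1/2)u_xx (standard heat equation).
Data for u: u(x,0) = exp(2x)w(x,0) = 2sin(x) + 3sin(2x) + sin(3x). The boundary conditions carry over: u(0,t) = u(π,t) = 0.
Separating variables: u = Σ c_n exp(-n²t/2) sin(nx). From u(x,0) = 2sin(x) + 3sin(2x) + sin(3x): c_1=2, c_2=3, c_3=1.
So u(x,t) = 3exp(-2t)sin(2x) + 2exp(-t/2)sin(x) + exp(-9t/2)sin(3x), and w(x,t) = exp(-2x)u(x,t).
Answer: w(x, t) = 3exp(-2t)exp(-2x)sin(2x) + 2exp(-t/2)exp(-2x)sin(x) + exp(-9t/2)exp(-2x)sin(3x)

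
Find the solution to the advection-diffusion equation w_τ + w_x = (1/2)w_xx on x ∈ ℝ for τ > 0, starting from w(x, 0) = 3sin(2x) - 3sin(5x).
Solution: Change to a moving frame: let η = x - τ, σ = τ and write w(x,τ) = u(η,σ).
By the chain rule w_τ = u_σ - u_η, w_x = u_η, w_xx = u_ηη.
Then w_τ + w_x = u_σ: the advection term cancels and the PDE becomes the heat equation u_σ = (1/2)u_ηη on η ∈ ℝ.
Initial data: u(η,0) = w(η,0) = 3sin(2η) - 3sin(5η).
On η ∈ ℝ each mode satisfies (sin(nη))″ = -n² sin(nη), so exp(-n²σ/2) sin(nη) solves the heat equation; by superposition u(η,σ) = Σ c_n exp(-n²σ/2) sin(nη).
Reading off the coefficients: c_2=3, c_5=-3, so u(η,σ) = 3exp(-2σ)sin(2η) - 3exp(-25σ/2)sin(5η).
Substituting back η = x - τ, σ = τ: w(x,τ) = u(x - τ, τ).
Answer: w(x, τ) = 3exp(-2τ)sin(2x - 2τ) - 3exp(-25τ/2)sin(5x - 5τ)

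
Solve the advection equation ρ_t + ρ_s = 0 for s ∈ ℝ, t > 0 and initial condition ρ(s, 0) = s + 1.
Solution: By method of characteristics (waves move right with speed 1):
Along characteristics s - t = const, ρ is constant, so ρ(s,t) = f(s - t) with f = ρ(·, 0).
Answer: ρ(s, t) = s - t + 1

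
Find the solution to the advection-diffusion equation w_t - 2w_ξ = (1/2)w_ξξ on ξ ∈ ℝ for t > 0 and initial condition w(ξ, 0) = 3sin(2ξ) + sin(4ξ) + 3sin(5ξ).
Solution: Moving frame: η = ξ + 2t, σ = t, w = u(η,σ), so w_t = u_σ + 2u_η and w_ξξ = u_ηη.
Hence w_t - 2w_ξ = u_σ and the PDE becomes the heat equation u_σ = (1/2)u_ηη on η ∈ ℝ.
Initial data: u(η,0) = w(η,0) = 3sin(2η) + sin(4η) + 3sin(5η). Each mode sin(nη) decays as exp(-n²σ/2) on ℝ, so u(η,σ) = Σ c_n exp(-n²σ/2) sin(nη) with c_2=3, c_4=1, c_5=3: u(η,σ) = 3exp(-2σ)sin(2η) + exp(-8σ)sin(4η) + 3exp(-25σ/2)sin(5η).
Substituting back: w(ξ,t) = u(ξ + 2t, t).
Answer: w(ξ, t) = 3exp(-2t)sin(4t + 2ξ) + exp(-8t)sin(8t + 4ξ) + 3exp(-25t/2)sin(10t + 5ξ)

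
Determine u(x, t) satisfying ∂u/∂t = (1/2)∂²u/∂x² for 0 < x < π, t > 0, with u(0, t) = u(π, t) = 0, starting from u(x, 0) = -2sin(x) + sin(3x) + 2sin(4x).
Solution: Separating variables: u = Σ c_n exp(-n²t/2) sin(nx). From u(x,0) = -2sin(x) + sin(3x) + 2sin(4x): c_1=-2, c_3=1, c_4=2.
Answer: u(x, t) = 2exp(-8t)sin(4x) - 2exp(-t/2)sin(x) + exp(-9t/2)sin(3x)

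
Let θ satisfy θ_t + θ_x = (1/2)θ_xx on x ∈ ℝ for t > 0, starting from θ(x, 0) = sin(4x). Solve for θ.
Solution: Moving frame: η = x - t, σ = t, θ = u(η,σ), so θ_t = u_σ - u_η and θ_xx = u_ηη.
Hence θ_t + θ_x = u_σ and the PDE becomes the heat equation u_σ = (1/2)u_ηη on η ∈ ℝ.
Initial data: u(η,0) = θ(η,0) = sin(4η). Each mode sin(nη) decays as exp(-n²σ/2) on ℝ, so u(η,σ) = Σ c_n exp(-n²σ/2) sin(nη) with c_4=1: u(η,σ) = exp(-8σ)sin(4η).
Substituting back: θ(x,t) = u(x - t, t).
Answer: θ(x, t) = -exp(-8t)sin(4t - 4x)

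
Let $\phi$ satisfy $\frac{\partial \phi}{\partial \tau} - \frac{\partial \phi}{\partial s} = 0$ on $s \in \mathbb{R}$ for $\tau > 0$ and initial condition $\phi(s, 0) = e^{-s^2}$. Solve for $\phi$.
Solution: By method of characteristics (waves move left with speed 1):
Along characteristics $s + \tau =$ const, $\phi$ is constant, so $\phi(s,\tau) = f(s + \tau)$ with $f = \phi( \cdot , 0)$.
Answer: $\phi(s, \tau) = e^{-(\tau + s)^2}$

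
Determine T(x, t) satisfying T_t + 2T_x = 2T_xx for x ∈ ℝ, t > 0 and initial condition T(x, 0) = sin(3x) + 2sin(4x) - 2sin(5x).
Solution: Change to a moving frame: let η = x - 2t, σ = t and write T(x,t) = u(η,σ).
By the chain rule T_t = u_σ - 2u_η, T_x = u_η, T_xx = u_ηη.
Then T_t + 2T_x = u_σ: the advection term cancels and the PDE becomes the heat equation u_σ = 2u_ηη on η ∈ ℝ.
Initial data: u(η,0) = T(η,0) = sin(3η) + 2sin(4η) - 2sin(5η).
On η ∈ ℝ each mode satisfies (sin(nη))″ = -n² sin(nη), so exp(-2n²σ) sin(nη) solves the heat equation; by superposition u(η,σ) = Σ c_n exp(-2n²σ) sin(nη).
Reading off the coefficients: c_3=1, c_4=2, c_5=-2, so u(η,σ) = exp(-18σ)sin(3η) + 2exp(-32σ)sin(4η) - 2exp(-50σ)sin(5η).
Substituting back η = x - 2t, σ = t: T(x,t) = u(x - 2t, t).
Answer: T(x, t) = -exp(-18t)sin(6t - 3x) - 2exp(-32t)sin(8t - 4x) + 2exp(-50t)sin(10t - 5x)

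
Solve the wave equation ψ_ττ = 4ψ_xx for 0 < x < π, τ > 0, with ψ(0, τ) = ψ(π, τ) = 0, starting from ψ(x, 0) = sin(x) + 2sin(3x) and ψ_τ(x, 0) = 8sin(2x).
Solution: Using separation of variables ψ = X(x)T(τ):
Eigenfunctions: sin(nx), n = 1, 2, 3, ...
General solution: ψ(x, τ) = Σ [A_n cos(2n τ) + B_n sin(2n τ)] sin(nx)
From ψ(x,0) = sin(x) + 2sin(3x): A_1=1, A_3=2. From ψ_τ(x,0) = 8sin(2x), using ψ_τ(x,0) = Σ ω_n B_n sin(nx) with ω_n = 2n: B_2 = 8/4 = 2.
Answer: ψ(x, τ) = sin(x)cos(2τ) + 2sin(2x)sin(4τ) + 2sin(3x)cos(6τ)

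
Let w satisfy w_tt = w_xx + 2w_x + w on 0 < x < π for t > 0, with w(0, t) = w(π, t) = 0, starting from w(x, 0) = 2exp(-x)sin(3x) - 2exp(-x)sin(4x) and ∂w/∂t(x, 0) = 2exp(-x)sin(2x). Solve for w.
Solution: Substitute w = exp(-x)u.
Then w_x = exp(-x)(u_x - u), w_xx = exp(-x)(u_xx - 2u_x + u), w_tt = exp(-x)u_tt; substituting and dividing by exp(-x), the lower-order terms cancel: u_tt = u_xx (standard wave equation).
Data for u: u(x,0) = exp(x)w(x,0) = 2sin(3x) - 2sin(4x); u_t(x,0) = exp(x)w_t(x,0) = 2sin(2x). The boundary conditions carry over: u(0,t) = u(π,t) = 0.
Separating variables: u = Σ [A_n cos(ω_n t) + B_n sin(ω_n t)] sin(nx), ω_n = n. From ICs (B_n = velocity coefficient / ω_n): A_3=2, A_4=-2, B_2=1.
So u(x,t) = sin(2t)sin(2x) + 2sin(3x)cos(3t) - 2sin(4x)cos(4t), and w(x,t) = exp(-x)u(x,t).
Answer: w(x, t) = exp(-x)sin(2t)sin(2x) + 2exp(-x)sin(3x)cos(3t) - 2exp(-x)sin(4x)cos(4t)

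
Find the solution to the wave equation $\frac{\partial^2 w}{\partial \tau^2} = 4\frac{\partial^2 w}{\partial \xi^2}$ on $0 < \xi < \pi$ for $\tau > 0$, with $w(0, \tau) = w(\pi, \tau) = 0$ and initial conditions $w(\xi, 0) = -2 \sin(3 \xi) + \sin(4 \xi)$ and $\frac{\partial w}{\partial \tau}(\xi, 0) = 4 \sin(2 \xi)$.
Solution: Separating variables: $w = \sum [A_n \cos(\omega_n \tau) + B_n \sin(\omega_n \tau)] \sin(n\xi)$, $\omega_n = 2n$. From ICs ($B_n$ = velocity coefficient / $\omega_n$): $A_3=-2, A_4=1, B_2=1$.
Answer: $w(\xi, \tau) = \sin(4 \tau) \sin(2 \xi) - 2 \sin(3 \xi) \cos(6 \tau) + \sin(4 \xi) \cos(8 \tau)$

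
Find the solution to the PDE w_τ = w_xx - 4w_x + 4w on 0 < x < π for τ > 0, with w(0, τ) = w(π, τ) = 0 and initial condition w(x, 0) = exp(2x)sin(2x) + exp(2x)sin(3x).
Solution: Substitute w = exp(2x)u, i.e. u = exp(-2x)w.
By the product rule, w_x = exp(2x)(u_x + 2u), w_xx = exp(2x)(u_xx + 4u_x + 4u), w_τ = exp(2x)u_τ.
Substituting into the PDE and dividing by exp(2x): u_τ = (u_xx + 4u_x + 4u) - 4(u_x + 2u) + 4u.
The lower-order terms cancel, leaving the standard heat equation u_τ = u_xx.
Initial data for u: u(x,0) = exp(-2x)w(x,0) = sin(2x) + sin(3x). The boundary conditions carry over: u(0,τ) = u(π,τ) = 0.
Solve for u:
  Using separation of variables u = X(x)T(τ):
  Eigenfunctions: sin(nx), n = 1, 2, 3, ...
  General solution: u(x, τ) = Σ c_n sin(nx) exp(-n² τ)
  Matching u(x,0) = sin(2x) + sin(3x) term by term: c_2=1, c_3=1.
Hence u(x,τ) = exp(-4τ)sin(2x) + exp(-9τ)sin(3x).
Transform back: w(x,τ) = exp(2x)u(x,τ).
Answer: w(x, τ) = exp(2x)exp(-4τ)sin(2x) + exp(2x)exp(-9τ)sin(3x)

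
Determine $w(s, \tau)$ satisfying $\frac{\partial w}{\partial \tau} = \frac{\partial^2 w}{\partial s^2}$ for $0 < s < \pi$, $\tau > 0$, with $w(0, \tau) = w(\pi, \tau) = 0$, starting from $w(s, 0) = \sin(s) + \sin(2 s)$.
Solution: Using separation of variables $w = X(s)T(\tau)$:
Eigenfunctions: $\sin(ns)$, $n = 1, 2, 3, \ldots$
General solution: $w(s, \tau) = \sum c_n \sin(ns) e^{-n^2 \tau}$
Matching $w(s,0) = \sin(s) + \sin(2 s)$ term by term: $c_1=1, c_2=1$.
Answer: $w(s, \tau) = e^{-\tau} \sin(s) + e^{-4 \tau} \sin(2 s)$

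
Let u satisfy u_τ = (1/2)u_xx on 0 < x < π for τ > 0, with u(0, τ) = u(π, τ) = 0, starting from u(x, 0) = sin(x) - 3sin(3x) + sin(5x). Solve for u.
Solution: Separating variables: u = Σ c_n exp(-n²τ/2) sin(nx). From u(x,0) = sin(x) - 3sin(3x) + sin(5x): c_1=1, c_3=-3, c_5=1.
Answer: u(x, τ) = exp(-τ/2)sin(x) - 3exp(-9τ/2)sin(3x) + exp(-25τ/2)sin(5x)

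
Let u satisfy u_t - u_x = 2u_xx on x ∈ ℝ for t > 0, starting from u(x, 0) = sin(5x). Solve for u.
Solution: Change to a moving frame: let η = x + t, σ = t and write u(x,t) = w(η,σ).
By the chain rule u_t = w_σ + w_η, u_x = w_η, u_xx = w_ηη.
Then u_t - u_x = w_σ: the advection term cancels and the PDE becomes the heat equation w_σ = 2w_ηη on η ∈ ℝ.
Initial data: w(η,0) = u(η,0) = sin(5η).
On η ∈ ℝ each mode satisfies (sin(nη))″ = -n² sin(nη), so exp(-2n²σ) sin(nη) solves the heat equation; by superposition w(η,σ) = Σ c_n exp(-2n²σ) sin(nη).
Reading off the coefficients: c_5=1, so w(η,σ) = exp(-50σ)sin(5η).
Substituting back η = x + t, σ = t: u(x,t) = w(x + t, t).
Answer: u(x, t) = exp(-50t)sin(5t + 5x)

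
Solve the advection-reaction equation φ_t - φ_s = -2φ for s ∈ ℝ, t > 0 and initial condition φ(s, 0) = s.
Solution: Substitute φ = exp(-2t)u, i.e. u = exp(2t)φ.
By the product rule, φ_t = exp(-2t)(u_t - 2u), φ_s = exp(-2t)u_s.
Substituting into the PDE and dividing by exp(-2t): u_t - 2u - u_s = -2u.
The lower-order terms cancel, leaving the standard advection equation u_t - u_s = 0.
Initial data for u: u(s,0) = φ(s,0) = s.
Solve for u:
  By method of characteristics (waves move left with speed 1):
  Along characteristics s + t = const, u is constant, so u(s,t) = f(s + t) with f = u(·, 0).
Hence u(s,t) = s + t.
Transform back: φ(s,t) = exp(-2t)u(s,t).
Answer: φ(s, t) = sexp(-2t) + texp(-2t)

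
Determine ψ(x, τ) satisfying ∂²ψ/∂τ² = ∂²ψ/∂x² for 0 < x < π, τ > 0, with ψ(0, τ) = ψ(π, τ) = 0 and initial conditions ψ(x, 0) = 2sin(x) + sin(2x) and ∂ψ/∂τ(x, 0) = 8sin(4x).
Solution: Using separation of variables ψ = X(x)T(τ):
Eigenfunctions: sin(nx), n = 1, 2, 3, ...
General solution: ψ(x, τ) = Σ [A_n cos(n τ) + B_n sin(n τ)] sin(nx)
From ψ(x,0) = 2sin(x) + sin(2x): A_1=2, A_2=1. From ψ_τ(x,0) = 8sin(4x), using ψ_τ(x,0) = Σ ω_n B_n sin(nx) with ω_n = n: B_4 = 8/4 = 2.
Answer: ψ(x, τ) = 2sin(x)cos(τ) + sin(2x)cos(2τ) + 2sin(4x)sin(4τ)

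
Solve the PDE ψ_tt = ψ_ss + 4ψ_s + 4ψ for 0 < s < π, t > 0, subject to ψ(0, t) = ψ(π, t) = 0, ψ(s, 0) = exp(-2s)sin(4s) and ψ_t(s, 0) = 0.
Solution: Substitute ψ = exp(-2s)u.
Then ψ_s = exp(-2s)(u_s - 2u), ψ_ss = exp(-2s)(u_ss - 4u_s + 4u), ψ_tt = exp(-2s)u_tt; substituting and dividing by exp(-2s), the lower-order terms cancel: u_tt = u_ss (standard wave equation).
Data for u: u(s,0) = exp(2s)ψ(s,0) = sin(4s); u_t(s,0) = exp(2s)ψ_t(s,0) = 0. The boundary conditions carry over: u(0,t) = u(π,t) = 0.
Separating variables: u = Σ [A_n cos(ω_n t) + B_n sin(ω_n t)] sin(ns), ω_n = n. From ICs: A_4=1.
So u(s,t) = sin(4s)cos(4t), and ψ(s,t) = exp(-2s)u(s,t).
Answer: ψ(s, t) = exp(-2s)sin(4s)cos(4t)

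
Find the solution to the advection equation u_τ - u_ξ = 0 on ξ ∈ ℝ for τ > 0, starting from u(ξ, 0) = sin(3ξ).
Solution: By method of characteristics (waves move left with speed 1):
Along characteristics ξ + τ = const, u is constant, so u(ξ,τ) = f(ξ + τ) with f = u(·, 0).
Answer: u(ξ, τ) = sin(3ξ + 3τ)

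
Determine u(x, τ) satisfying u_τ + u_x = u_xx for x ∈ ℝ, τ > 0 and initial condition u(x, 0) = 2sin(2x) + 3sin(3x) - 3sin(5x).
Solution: Change to a moving frame: let η = x - τ, σ = τ and write u(x,τ) = w(η,σ).
By the chain rule u_τ = w_σ - w_η, u_x = w_η, u_xx = w_ηη.
Then u_τ + u_x = w_σ: the advection term cancels and the PDE becomes the heat equation w_σ = w_ηη on η ∈ ℝ.
Initial data: w(η,0) = u(η,0) = 2sin(2η) + 3sin(3η) - 3sin(5η).
On η ∈ ℝ each mode satisfies (sin(nη))″ = -n² sin(nη), so exp(-n²σ) sin(nη) solves the heat equation; by superposition w(η,σ) = Σ c_n exp(-n²σ) sin(nη).
Reading off the coefficients: c_2=2, c_3=3, c_5=-3, so w(η,σ) = 2exp(-4σ)sin(2η) + 3exp(-9σ)sin(3η) - 3exp(-25σ)sin(5η).
Substituting back η = x - τ, σ = τ: u(x,τ) = w(x - τ, τ).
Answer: u(x, τ) = 2exp(-4τ)sin(2x - 2τ) + 3exp(-9τ)sin(3x - 3τ) - 3exp(-25τ)sin(5x - 5τ)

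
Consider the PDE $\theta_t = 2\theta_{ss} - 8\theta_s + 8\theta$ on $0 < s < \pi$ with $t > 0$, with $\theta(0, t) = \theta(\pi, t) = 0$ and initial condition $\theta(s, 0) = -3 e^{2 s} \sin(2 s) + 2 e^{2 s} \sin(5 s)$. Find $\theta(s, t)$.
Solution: Substitute $\theta = e^{2s}u$, i.e. $u = e^{-2s}\theta$.
By the product rule, $\theta_s = e^{2s}(u_s + 2u)$, $\theta_{ss} = e^{2s}(u_{ss} + 4u_s + 4u)$, $\theta_t = e^{2s}u_t$.
Substituting into the PDE and dividing by $e^{2s}$: $u_t = 2(u_{ss} + 4u_s + 4u) - 8(u_s + 2u) + 8u$.
The lower-order terms cancel, leaving the standard heat equation $u_t = 2u_{ss}$.
Initial data for $u$: $u(s,0) = e^{-2s}\theta(s,0) = -3 \sin(2 s) + 2 \sin(5 s)$. The boundary conditions carry over: $u(0,t) = u(\pi,t) = 0$.
Solve for $u$:
  Using separation of variables $u = X(s)G(t)$:
  Eigenfunctions: $\sin(ns)$, $n = 1, 2, 3, \ldots$
  General solution: $u(s, t) = \sum c_n \sin(ns) e^{-2n^2 t}$
  Matching $u(s,0) = -3 \sin(2 s) + 2 \sin(5 s)$ term by term: $c_2=-3, c_5=2$.
Hence $u(s,t) = -3 e^{-8 t} \sin(2 s) + 2 e^{-50 t} \sin(5 s)$.
Transform back: $\theta(s,t) = e^{2s}u(s,t)$.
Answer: $\theta(s, t) = -3 e^{2 s} e^{-8 t} \sin(2 s) + 2 e^{2 s} e^{-50 t} \sin(5 s)$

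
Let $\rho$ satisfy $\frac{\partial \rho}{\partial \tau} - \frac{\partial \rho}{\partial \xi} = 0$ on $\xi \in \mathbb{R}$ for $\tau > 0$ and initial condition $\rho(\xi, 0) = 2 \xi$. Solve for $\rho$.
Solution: By method of characteristics (waves move left with speed 1):
Along characteristics $\xi + \tau =$ const, $\rho$ is constant, so $\rho(\xi,\tau) = f(\xi + \tau)$ with $f = \rho( \cdot , 0)$.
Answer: $\rho(\xi, \tau) = 2 \tau + 2 \xi$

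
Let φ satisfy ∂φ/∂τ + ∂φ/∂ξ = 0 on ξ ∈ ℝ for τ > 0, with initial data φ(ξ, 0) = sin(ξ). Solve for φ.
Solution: By method of characteristics (waves move right with speed 1):
Along characteristics ξ - τ = const, φ is constant, so φ(ξ,τ) = f(ξ - τ) with f = φ(·, 0).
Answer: φ(ξ, τ) = sin(ξ - τ)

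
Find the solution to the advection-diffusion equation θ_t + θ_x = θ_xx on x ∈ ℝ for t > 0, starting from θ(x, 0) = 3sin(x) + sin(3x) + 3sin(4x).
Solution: Change to a moving frame: let η = x - t, σ = t and write θ(x,t) = u(η,σ).
By the chain rule θ_t = u_σ - u_η, θ_x = u_η, θ_xx = u_ηη.
Then θ_t + θ_x = u_σ: the advection term cancels and the PDE becomes the heat equation u_σ = u_ηη on η ∈ ℝ.
Initial data: u(η,0) = θ(η,0) = 3sin(η) + sin(3η) + 3sin(4η).
On η ∈ ℝ each mode satisfies (sin(nη))″ = -n² sin(nη), so exp(-n²σ) sin(nη) solves the heat equation; by superposition u(η,σ) = Σ c_n exp(-n²σ) sin(nη).
Reading off the coefficients: c_1=3, c_3=1, c_4=3, so u(η,σ) = 3exp(-σ)sin(η) + exp(-9σ)sin(3η) + 3exp(-16σ)sin(4η).
Substituting back η = x - t, σ = t: θ(x,t) = u(x - t, t).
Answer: θ(x, t) = -3exp(-t)sin(t - x) - exp(-9t)sin(3t - 3x) - 3exp(-16t)sin(4t - 4x)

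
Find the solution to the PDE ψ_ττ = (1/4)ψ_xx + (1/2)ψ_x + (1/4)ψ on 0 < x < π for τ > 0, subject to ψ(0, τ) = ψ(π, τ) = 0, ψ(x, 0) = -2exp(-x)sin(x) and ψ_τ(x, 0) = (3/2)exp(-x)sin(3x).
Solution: Substitute ψ = exp(-x)u.
Then ψ_x = exp(-x)(u_x - u), ψ_xx = exp(-x)(u_xx - 2u_x + u), ψ_ττ = exp(-x)u_ττ; substituting and dividing by exp(-x), the lower-order terms cancel: u_ττ = (1/4)u_xx (standard wave equation).
Data for u: u(x,0) = exp(x)ψ(x,0) = -2sin(x); u_τ(x,0) = exp(x)ψ_τ(x,0) = (3/2)sin(3x). The boundary conditions carry over: u(0,τ) = u(π,τ) = 0.
Separating variables: u = Σ [A_n cos(ω_n τ) + B_n sin(ω_n τ)] sin(nx), ω_n = n/2. From ICs (B_n = velocity coefficient / ω_n): A_1=-2, B_3=1.
So u(x,τ) = -2sin(x)cos(τ/2) + sin(3x)sin(3τ/2), and ψ(x,τ) = exp(-x)u(x,τ).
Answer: ψ(x, τ) = -2exp(-x)sin(x)cos(τ/2) + exp(-x)sin(3x)sin(3τ/2)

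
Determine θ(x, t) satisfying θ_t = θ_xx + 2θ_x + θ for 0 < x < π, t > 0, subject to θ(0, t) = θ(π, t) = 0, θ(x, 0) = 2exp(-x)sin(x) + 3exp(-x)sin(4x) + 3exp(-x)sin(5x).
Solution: Substitute θ = exp(-x)u, i.e. u = exp(x)θ.
By the product rule, θ_x = exp(-x)(u_x - u), θ_xx = exp(-x)(u_xx - 2u_x + u), θ_t = exp(-x)u_t.
Substituting into the PDE and dividing by exp(-x): u_t = (u_xx - 2u_x + u) + 2(u_x - u) + u.
The lower-order terms cancel, leaving the standard heat equation u_t = u_xx.
Initial data for u: u(x,0) = exp(x)θ(x,0) = 2sin(x) + 3sin(4x) + 3sin(5x). The boundary conditions carry over: u(0,t) = u(π,t) = 0.
Solve for u:
  Using separation of variables u = X(x)G(t):
  Eigenfunctions: sin(nx), n = 1, 2, 3, ...
  General solution: u(x, t) = Σ c_n sin(nx) exp(-n² t)
  Matching u(x,0) = 2sin(x) + 3sin(4x) + 3sin(5x) term by term: c_1=2, c_4=3, c_5=3.
Hence u(x,t) = 2exp(-t)sin(x) + 3exp(-16t)sin(4x) + 3exp(-25t)sin(5x).
Transform back: θ(x,t) = exp(-x)u(x,t).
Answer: θ(x, t) = 2exp(-t)exp(-x)sin(x) + 3exp(-16t)exp(-x)sin(4x) + 3exp(-25t)exp(-x)sin(5x)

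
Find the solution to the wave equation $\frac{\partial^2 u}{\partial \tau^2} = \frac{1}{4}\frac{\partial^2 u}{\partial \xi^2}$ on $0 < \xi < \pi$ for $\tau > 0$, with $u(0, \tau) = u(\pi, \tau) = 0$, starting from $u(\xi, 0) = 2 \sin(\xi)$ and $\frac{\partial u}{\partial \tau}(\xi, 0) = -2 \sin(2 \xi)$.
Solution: Separating variables: $u = \sum [A_n \cos(\omega_n \tau) + B_n \sin(\omega_n \tau)] \sin(n\xi)$, $\omega_n = n/2$. From ICs ($B_n$ = velocity coefficient / $\omega_n$): $A_1=2, B_2=-2$.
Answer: $u(\xi, \tau) = -2 \sin(\tau) \sin(2 \xi) + 2 \sin(\xi) \cos(\tau/2)$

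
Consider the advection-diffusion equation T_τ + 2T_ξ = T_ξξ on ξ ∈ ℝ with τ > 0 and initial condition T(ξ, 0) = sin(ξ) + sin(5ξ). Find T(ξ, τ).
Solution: Moving frame: η = ξ - 2τ, σ = τ, T = u(η,σ), so T_τ = u_σ - 2u_η and T_ξξ = u_ηη.
Hence T_τ + 2T_ξ = u_σ and the PDE becomes the heat equation u_σ = u_ηη on η ∈ ℝ.
Initial data: u(η,0) = T(η,0) = sin(η) + sin(5η). Each mode sin(nη) decays as exp(-n²σ) on ℝ, so u(η,σ) = Σ c_n exp(-n²σ) sin(nη) with c_1=1, c_5=1: u(η,σ) = exp(-σ)sin(η) + exp(-25σ)sin(5η).
Substituting back: T(ξ,τ) = u(ξ - 2τ, τ).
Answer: T(ξ, τ) = exp(-τ)sin(ξ - 2τ) + exp(-25τ)sin(5ξ - 10τ)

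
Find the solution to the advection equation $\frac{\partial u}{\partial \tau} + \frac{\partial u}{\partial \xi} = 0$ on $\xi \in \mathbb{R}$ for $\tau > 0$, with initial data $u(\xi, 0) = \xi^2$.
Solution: By characteristics ($d\xi/d\tau = 1$), $u(\xi,\tau) = f(\xi - \tau)$ with $f = u( \cdot , 0)$.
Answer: $u(\xi, \tau) = \tau^2 - 2 \tau \xi + \xi^2$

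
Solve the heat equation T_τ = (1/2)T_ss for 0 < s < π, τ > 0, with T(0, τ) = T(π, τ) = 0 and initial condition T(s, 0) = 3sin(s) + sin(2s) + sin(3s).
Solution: Separating variables: T = Σ c_n exp(-n²τ/2) sin(ns). From T(s,0) = 3sin(s) + sin(2s) + sin(3s): c_1=3, c_2=1, c_3=1.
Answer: T(s, τ) = exp(-2τ)sin(2s) + 3exp(-τ/2)sin(s) + exp(-9τ/2)sin(3s)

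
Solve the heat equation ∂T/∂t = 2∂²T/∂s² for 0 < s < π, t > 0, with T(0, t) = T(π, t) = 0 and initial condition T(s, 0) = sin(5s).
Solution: Using separation of variables T = X(s)G(t):
Eigenfunctions: sin(ns), n = 1, 2, 3, ...
General solution: T(s, t) = Σ c_n sin(ns) exp(-2n² t)
Matching T(s,0) = sin(5s) term by term: c_5=1.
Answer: T(s, t) = exp(-50t)sin(5s)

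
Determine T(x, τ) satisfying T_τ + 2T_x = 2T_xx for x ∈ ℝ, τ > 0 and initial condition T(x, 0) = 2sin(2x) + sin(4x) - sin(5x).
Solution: Change to a moving frame: let η = x - 2τ, σ = τ and write T(x,τ) = u(η,σ).
By the chain rule T_τ = u_σ - 2u_η, T_x = u_η, T_xx = u_ηη.
Then T_τ + 2T_x = u_σ: the advection term cancels and the PDE becomes the heat equation u_σ = 2u_ηη on η ∈ ℝ.
Initial data: u(η,0) = T(η,0) = 2sin(2η) + sin(4η) - sin(5η).
On η ∈ ℝ each mode satisfies (sin(nη))″ = -n² sin(nη), so exp(-2n²σ) sin(nη) solves the heat equation; by superposition u(η,σ) = Σ c_n exp(-2n²σ) sin(nη).
Reading off the coefficients: c_2=2, c_4=1, c_5=-1, so u(η,σ) = 2exp(-8σ)sin(2η) + exp(-32σ)sin(4η) - exp(-50σ)sin(5η).
Substituting back η = x - 2τ, σ = τ: T(x,τ) = u(x - 2τ, τ).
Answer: T(x, τ) = 2exp(-8τ)sin(2x - 4τ) + exp(-32τ)sin(4x - 8τ) - exp(-50τ)sin(5x - 10τ)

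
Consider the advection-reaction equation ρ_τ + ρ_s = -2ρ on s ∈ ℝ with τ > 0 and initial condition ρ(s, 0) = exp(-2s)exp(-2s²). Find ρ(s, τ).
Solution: Substitute ρ = exp(-2s)u, i.e. u = exp(2s)ρ.
By the product rule, ρ_s = exp(-2s)(u_s - 2u), ρ_τ = exp(-2s)u_τ.
Substituting into the PDE and dividing by exp(-2s): u_τ + (u_s - 2u) = -2u.
The lower-order terms cancel, leaving the standard advection equation u_τ + u_s = 0.
Initial data for u: u(s,0) = exp(2s)ρ(s,0) = exp(-2s²).
Solve for u:
  By method of characteristics (waves move right with speed 1):
  Along characteristics s - τ = const, u is constant, so u(s,τ) = f(s - τ) with f = u(·, 0).
Hence u(s,τ) = exp(-2(s - τ)²).
Transform back: ρ(s,τ) = exp(-2s)u(s,τ).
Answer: ρ(s, τ) = exp(-2s)exp(-2(s - τ)²)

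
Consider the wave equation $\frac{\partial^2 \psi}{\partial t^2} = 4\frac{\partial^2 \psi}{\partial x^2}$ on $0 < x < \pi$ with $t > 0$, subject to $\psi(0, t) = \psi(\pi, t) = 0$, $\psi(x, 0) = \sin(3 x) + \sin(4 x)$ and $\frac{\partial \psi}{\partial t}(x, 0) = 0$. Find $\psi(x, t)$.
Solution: Using separation of variables $\psi = X(x)T(t)$:
Eigenfunctions: $\sin(nx)$, $n = 1, 2, 3, \ldots$
General solution: $\psi(x, t) = \sum [A_n \cos(2n t) + B_n \sin(2n t)] \sin(nx)$
From $\psi(x,0) = \sin(3 x) + \sin(4 x)$: $A_3=1, A_4=1$. From $\psi_t(x,0) = 0$: all $B_n = 0$.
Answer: $\psi(x, t) = \sin(3 x) \cos(6 t) + \sin(4 x) \cos(8 t)$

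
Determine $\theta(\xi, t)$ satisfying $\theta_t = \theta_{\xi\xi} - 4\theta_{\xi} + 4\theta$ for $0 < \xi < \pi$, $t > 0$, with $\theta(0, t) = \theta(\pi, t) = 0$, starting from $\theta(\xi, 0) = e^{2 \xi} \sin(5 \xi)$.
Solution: Substitute $\theta = e^{2\xi}u$.
Then $\theta_{\xi} = e^{2\xi}(u_{\xi} + 2u)$, $\theta_{\xi\xi} = e^{2\xi}(u_{\xi\xi} + 4u_{\xi} + 4u)$, $\theta_t = e^{2\xi}u_t$; substituting and dividing by $e^{2\xi}$, the lower-order terms cancel: $u_t = u_{\xi\xi}$ (standard heat equation).
Data for $u$: $u(\xi,0) = e^{-2\xi}\theta(\xi,0) = \sin(5 \xi)$. The boundary conditions carry over: $u(0,t) = u(\pi,t) = 0$.
Separating variables: $u = \sum c_n e^{-n^2t} \sin(n\xi)$. From $u(\xi,0) = \sin(5 \xi)$: $c_5=1$.
So $u(\xi,t) = e^{-25 t} \sin(5 \xi)$, and $\theta(\xi,t) = e^{2\xi}u(\xi,t)$.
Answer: $\theta(\xi, t) = e^{2 \xi} e^{-25 t} \sin(5 \xi)$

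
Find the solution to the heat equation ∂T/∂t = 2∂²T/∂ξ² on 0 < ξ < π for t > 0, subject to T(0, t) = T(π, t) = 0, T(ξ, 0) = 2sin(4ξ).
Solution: Separating variables: T = Σ c_n exp(-2n²t) sin(nξ). From T(ξ,0) = 2sin(4ξ): c_4=2.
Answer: T(ξ, t) = 2exp(-32t)sin(4ξ)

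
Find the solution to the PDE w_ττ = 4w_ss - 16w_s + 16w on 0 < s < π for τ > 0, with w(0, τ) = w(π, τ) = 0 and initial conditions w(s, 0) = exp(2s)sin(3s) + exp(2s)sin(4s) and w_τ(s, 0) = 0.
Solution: Substitute w = exp(2s)u.
Then w_s = exp(2s)(u_s + 2u), w_ss = exp(2s)(u_ss + 4u_s + 4u), w_ττ = exp(2s)u_ττ; substituting and dividing by exp(2s), the lower-order terms cancel: u_ττ = 4u_ss (standard wave equation).
Data for u: u(s,0) = exp(-2s)w(s,0) = sin(3s) + sin(4s); u_τ(s,0) = exp(-2s)w_τ(s,0) = 0. The boundary conditions carry over: u(0,τ) = u(π,τ) = 0.
Separating variables: u = Σ [A_n cos(ω_n τ) + B_n sin(ω_n τ)] sin(ns), ω_n = 2n. From ICs: A_3=1, A_4=1.
So u(s,τ) = sin(3s)cos(6τ) + sin(4s)cos(8τ), and w(s,τ) = exp(2s)u(s,τ).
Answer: w(s, τ) = exp(2s)sin(3s)cos(6τ) + exp(2s)sin(4s)cos(8τ)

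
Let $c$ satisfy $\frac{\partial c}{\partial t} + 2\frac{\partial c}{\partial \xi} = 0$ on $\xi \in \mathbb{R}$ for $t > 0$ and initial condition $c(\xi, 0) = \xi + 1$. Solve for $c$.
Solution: By method of characteristics (waves move right with speed 2):
Along characteristics $\xi - 2t =$ const, $c$ is constant, so $c(\xi,t) = f(\xi - 2t)$ with $f = c( \cdot , 0)$.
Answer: $c(\xi, t) = \xi - 2 t + 1$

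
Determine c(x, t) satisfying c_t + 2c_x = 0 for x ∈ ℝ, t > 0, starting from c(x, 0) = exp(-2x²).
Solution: By characteristics (dx/dt = 2), c(x,t) = f(x - 2t) with f = c(·, 0).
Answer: c(x, t) = exp(-2(-2t + x)²)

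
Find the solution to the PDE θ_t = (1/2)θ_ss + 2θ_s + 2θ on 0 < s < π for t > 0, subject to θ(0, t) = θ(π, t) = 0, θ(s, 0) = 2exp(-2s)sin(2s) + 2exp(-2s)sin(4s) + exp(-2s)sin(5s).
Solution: Substitute θ = exp(-2s)u.
Then θ_s = exp(-2s)(u_s - 2u), θ_ss = exp(-2s)(u_ss - 4u_s + 4u), θ_t = exp(-2s)u_t; substituting and dividing by exp(-2s), the lower-order terms cancel: u_t = (1/2)u_ss (standard heat equation).
Data for u: u(s,0) = exp(2s)θ(s,0) = 2sin(2s) + 2sin(4s) + sin(5s). The boundary conditions carry over: u(0,t) = u(π,t) = 0.
Separating variables: u = Σ c_n exp(-n²t/2) sin(ns). From u(s,0) = 2sin(2s) + 2sin(4s) + sin(5s): c_2=2, c_4=2, c_5=1.
So u(s,t) = 2exp(-2t)sin(2s) + 2exp(-8t)sin(4s) + exp(-25t/2)sin(5s), and θ(s,t) = exp(-2s)u(s,t).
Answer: θ(s, t) = 2exp(-2s)exp(-2t)sin(2s) + 2exp(-2s)exp(-8t)sin(4s) + exp(-2s)exp(-25t/2)sin(5s)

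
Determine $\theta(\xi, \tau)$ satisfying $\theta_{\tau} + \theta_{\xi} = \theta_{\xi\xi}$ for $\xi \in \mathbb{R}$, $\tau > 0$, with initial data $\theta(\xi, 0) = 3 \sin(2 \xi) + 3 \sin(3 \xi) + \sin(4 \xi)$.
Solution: Change to a moving frame: let $\eta = \xi - \tau$, $\sigma = \tau$ and write $\theta(\xi,\tau) = u(\eta,\sigma)$.
By the chain rule $\theta_{\tau} = u_{\sigma} - u_{\eta}$, $\theta_{\xi} = u_{\eta}$, $\theta_{\xi\xi} = u_{\eta\eta}$.
Then $\theta_{\tau} + \theta_{\xi} = u_{\sigma}$: the advection term cancels and the PDE becomes the heat equation $u_{\sigma} = u_{\eta\eta}$ on $\eta \in \mathbb{R}$.
Initial data: $u(\eta,0) = \theta(\eta,0) = 3 \sin(2 \eta) + 3 \sin(3 \eta) + \sin(4 \eta)$.
On $\eta \in \mathbb{R}$ each mode satisfies $(\sin(n\eta))'' = -n^2 \sin(n\eta)$, so $e^{-n^2\sigma} \sin(n\eta)$ solves the heat equation; by superposition $u(\eta,\sigma) = \sum c_n e^{-n^2\sigma} \sin(n\eta)$.
Reading off the coefficients: $c_2=3, c_3=3, c_4=1$, so $u(\eta,\sigma) = 3 e^{-4 \sigma} \sin(2 \eta) + 3 e^{-9 \sigma} \sin(3 \eta) + e^{-16 \sigma} \sin(4 \eta)$.
Substituting back $\eta = \xi - \tau$, $\sigma = \tau$: $\theta(\xi,\tau) = u(\xi - \tau, \tau)$.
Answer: $\theta(\xi, \tau) = -3 e^{-4 \tau} \sin(2 \tau - 2 \xi) - 3 e^{-9 \tau} \sin(3 \tau - 3 \xi) -  e^{-16 \tau} \sin(4 \tau - 4 \xi)$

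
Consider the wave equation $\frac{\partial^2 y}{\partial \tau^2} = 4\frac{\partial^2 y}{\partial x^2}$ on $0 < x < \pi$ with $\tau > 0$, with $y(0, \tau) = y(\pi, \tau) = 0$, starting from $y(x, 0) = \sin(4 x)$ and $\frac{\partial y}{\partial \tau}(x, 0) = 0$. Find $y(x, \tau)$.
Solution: Separating variables: $y = \sum [A_n \cos(\omega_n \tau) + B_n \sin(\omega_n \tau)] \sin(nx)$, $\omega_n = 2n$. From ICs: $A_4=1$.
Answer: $y(x, \tau) = \sin(4 x) \cos(8 \tau)$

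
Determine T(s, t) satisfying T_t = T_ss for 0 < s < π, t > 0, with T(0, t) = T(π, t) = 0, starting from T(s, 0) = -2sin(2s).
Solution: Separating variables: T = Σ c_n exp(-n²t) sin(ns). From T(s,0) = -2sin(2s): c_2=-2.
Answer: T(s, t) = -2exp(-4t)sin(2s)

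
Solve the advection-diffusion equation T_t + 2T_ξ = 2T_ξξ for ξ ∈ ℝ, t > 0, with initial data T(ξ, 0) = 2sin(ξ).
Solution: Moving frame: η = ξ - 2t, σ = t, T = u(η,σ), so T_t = u_σ - 2u_η and T_ξξ = u_ηη.
Hence T_t + 2T_ξ = u_σ and the PDE becomes the heat equation u_σ = 2u_ηη on η ∈ ℝ.
Initial data: u(η,0) = T(η,0) = 2sin(η). Each mode sin(nη) decays as exp(-2n²σ) on ℝ, so u(η,σ) = Σ c_n exp(-2n²σ) sin(nη) with c_1=2: u(η,σ) = 2exp(-2σ)sin(η).
Substituting back: T(ξ,t) = u(ξ - 2t, t).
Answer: T(ξ, t) = -2exp(-2t)sin(2t - ξ)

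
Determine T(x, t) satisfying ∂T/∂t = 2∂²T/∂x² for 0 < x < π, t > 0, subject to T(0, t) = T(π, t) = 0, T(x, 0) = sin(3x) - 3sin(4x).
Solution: Using separation of variables T = X(x)G(t):
Eigenfunctions: sin(nx), n = 1, 2, 3, ...
General solution: T(x, t) = Σ c_n sin(nx) exp(-2n² t)
Matching T(x,0) = sin(3x) - 3sin(4x) term by term: c_3=1, c_4=-3.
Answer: T(x, t) = exp(-18t)sin(3x) - 3exp(-32t)sin(4x)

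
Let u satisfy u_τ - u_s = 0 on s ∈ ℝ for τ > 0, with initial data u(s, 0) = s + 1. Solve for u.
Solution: By method of characteristics (waves move left with speed 1):
Along characteristics s + τ = const, u is constant, so u(s,τ) = f(s + τ) with f = u(·, 0).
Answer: u(s, τ) = s + τ + 1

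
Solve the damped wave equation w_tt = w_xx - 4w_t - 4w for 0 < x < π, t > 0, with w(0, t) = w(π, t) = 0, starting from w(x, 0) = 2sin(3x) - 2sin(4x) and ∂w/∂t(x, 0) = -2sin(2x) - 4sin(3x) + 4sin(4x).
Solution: Substitute w = exp(-2t)u, i.e. u = exp(2t)w.
By the product rule, w_t = exp(-2t)(u_t - 2u), w_tt = exp(-2t)(u_tt - 4u_t + 4u), w_xx = exp(-2t)u_xx.
Substituting into the PDE and dividing by exp(-2t): u_tt - 4u_t + 4u = u_xx - 4(u_t - 2u) - 4u.
The lower-order terms cancel, leaving the standard wave equation u_tt = u_xx.
Initial data for u: u(x,0) = w(x,0) = 2sin(3x) - 2sin(4x); u_t(x,0) = w_t(x,0) + 2w(x,0) = -2sin(2x). The boundary conditions carry over: u(0,t) = u(π,t) = 0.
Solve for u:
  Using separation of variables u = X(x)T(t):
  Eigenfunctions: sin(nx), n = 1, 2, 3, ...
  General solution: u(x, t) = Σ [A_n cos(n t) + B_n sin(n t)] sin(nx)
  From u(x,0) = 2sin(3x) - 2sin(4x): A_3=2, A_4=-2. From u_t(x,0) = -2sin(2x), using u_t(x,0) = Σ ω_n B_n sin(nx) with ω_n = n: B_2 = (-2)/2 = -1.
Hence u(x,t) = -sin(2t)sin(2x) + 2sin(3x)cos(3t) - 2sin(4x)cos(4t).
Transform back: w(x,t) = exp(-2t)u(x,t).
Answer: w(x, t) = -exp(-2t)sin(2t)sin(2x) + 2exp(-2t)sin(3x)cos(3t) - 2exp(-2t)sin(4x)cos(4t)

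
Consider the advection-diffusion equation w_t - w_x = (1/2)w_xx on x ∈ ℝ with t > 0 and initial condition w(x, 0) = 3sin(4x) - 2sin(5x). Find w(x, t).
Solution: Moving frame: η = x + t, σ = t, w = u(η,σ), so w_t = u_σ + u_η and w_xx = u_ηη.
Hence w_t - w_x = u_σ and the PDE becomes the heat equation u_σ = (1/2)u_ηη on η ∈ ℝ.
Initial data: u(η,0) = w(η,0) = 3sin(4η) - 2sin(5η). Each mode sin(nη) decays as exp(-n²σ/2) on ℝ, so u(η,σ) = Σ c_n exp(-n²σ/2) sin(nη) with c_4=3, c_5=-2: u(η,σ) = 3exp(-8σ)sin(4η) - 2exp(-25σ/2)sin(5η).
Substituting back: w(x,t) = u(x + t, t).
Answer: w(x, t) = 3exp(-8t)sin(4t + 4x) - 2exp(-25t/2)sin(5t + 5x)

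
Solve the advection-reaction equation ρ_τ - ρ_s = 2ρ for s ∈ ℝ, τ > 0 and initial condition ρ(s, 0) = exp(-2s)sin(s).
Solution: Substitute ρ = exp(-2s)u, i.e. u = exp(2s)ρ.
By the product rule, ρ_s = exp(-2s)(u_s - 2u), ρ_τ = exp(-2s)u_τ.
Substituting into the PDE and dividing by exp(-2s): u_τ - (u_s - 2u) = 2u.
The lower-order terms cancel, leaving the standard advection equation u_τ - u_s = 0.
Initial data for u: u(s,0) = exp(2s)ρ(s,0) = sin(s).
Solve for u:
  By method of characteristics (waves move left with speed 1):
  Along characteristics s + τ = const, u is constant, so u(s,τ) = f(s + τ) with f = u(·, 0).
Hence u(s,τ) = sin(s + τ).
Transform back: ρ(s,τ) = exp(-2s)u(s,τ).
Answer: ρ(s, τ) = exp(-2s)sin(s + τ)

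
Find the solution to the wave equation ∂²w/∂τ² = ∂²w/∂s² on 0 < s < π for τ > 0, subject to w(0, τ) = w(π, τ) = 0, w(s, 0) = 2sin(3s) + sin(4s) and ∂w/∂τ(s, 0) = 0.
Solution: Separating variables: w = Σ [A_n cos(ω_n τ) + B_n sin(ω_n τ)] sin(ns), ω_n = n. From ICs: A_3=2, A_4=1.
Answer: w(s, τ) = 2sin(3s)cos(3τ) + sin(4s)cos(4τ)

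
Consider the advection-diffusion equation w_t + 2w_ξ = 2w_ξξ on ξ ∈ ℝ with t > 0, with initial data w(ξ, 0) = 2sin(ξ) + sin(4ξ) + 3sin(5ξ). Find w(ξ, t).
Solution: Change to a moving frame: let η = ξ - 2t, σ = t and write w(ξ,t) = u(η,σ).
By the chain rule w_t = u_σ - 2u_η, w_ξ = u_η, w_ξξ = u_ηη.
Then w_t + 2w_ξ = u_σ: the advection term cancels and the PDE becomes the heat equation u_σ = 2u_ηη on η ∈ ℝ.
Initial data: u(η,0) = w(η,0) = 2sin(η) + sin(4η) + 3sin(5η).
On η ∈ ℝ each mode satisfies (sin(nη))″ = -n² sin(nη), so exp(-2n²σ) sin(nη) solves the heat equation; by superposition u(η,σ) = Σ c_n exp(-2n²σ) sin(nη).
Reading off the coefficients: c_1=2, c_4=1, c_5=3, so u(η,σ) = 2exp(-2σ)sin(η) + exp(-32σ)sin(4η) + 3exp(-50σ)sin(5η).
Substituting back η = ξ - 2t, σ = t: w(ξ,t) = u(ξ - 2t, t).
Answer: w(ξ, t) = -2exp(-2t)sin(2t - ξ) - exp(-32t)sin(8t - 4ξ) - 3exp(-50t)sin(10t - 5ξ)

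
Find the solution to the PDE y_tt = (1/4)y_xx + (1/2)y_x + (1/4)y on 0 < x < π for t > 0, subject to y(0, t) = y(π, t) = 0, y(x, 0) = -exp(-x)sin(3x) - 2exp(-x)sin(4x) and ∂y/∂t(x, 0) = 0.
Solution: Substitute y = exp(-x)u, i.e. u = exp(x)y.
By the product rule, y_x = exp(-x)(u_x - u), y_xx = exp(-x)(u_xx - 2u_x + u), y_tt = exp(-x)u_tt.
Substituting into the PDE and dividing by exp(-x): u_tt = (1/4)(u_xx - 2u_x + u) + (1/2)(u_x - u) + (1/4)u.
The lower-order terms cancel, leaving the standard wave equation u_tt = (1/4)u_xx.
Initial data for u: u(x,0) = exp(x)y(x,0) = -sin(3x) - 2sin(4x); u_t(x,0) = exp(x)y_t(x,0) = 0. The boundary conditions carry over: u(0,t) = u(π,t) = 0.
Solve for u:
  Using separation of variables u = X(x)T(t):
  Eigenfunctions: sin(nx), n = 1, 2, 3, ...
  General solution: u(x, t) = Σ [A_n cos(n t/2) + B_n sin(n t/2)] sin(nx)
  From u(x,0) = -sin(3x) - 2sin(4x): A_3=-1, A_4=-2. From u_t(x,0) = 0: all B_n = 0.
Hence u(x,t) = -sin(3x)cos(3t/2) - 2sin(4x)cos(2t).
Transform back: y(x,t) = exp(-x)u(x,t).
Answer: y(x, t) = -exp(-x)sin(3x)cos(3t/2) - 2exp(-x)sin(4x)cos(2t)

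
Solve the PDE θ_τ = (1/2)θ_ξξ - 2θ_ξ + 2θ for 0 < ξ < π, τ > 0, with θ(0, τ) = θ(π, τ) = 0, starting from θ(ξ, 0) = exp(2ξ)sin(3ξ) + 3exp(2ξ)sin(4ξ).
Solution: Substitute θ = exp(2ξ)u, i.e. u = exp(-2ξ)θ.
By the product rule, θ_ξ = exp(2ξ)(u_ξ + 2u), θ_ξξ = exp(2ξ)(u_ξξ + 4u_ξ + 4u), θ_τ = exp(2ξ)u_τ.
Substituting into the PDE and dividing by exp(2ξ): u_τ = (1/2)(u_ξξ + 4u_ξ + 4u) - 2(u_ξ + 2u) + 2u.
The lower-order terms cancel, leaving the standard heat equation u_τ = (1/2)u_ξξ.
Initial data for u: u(ξ,0) = exp(-2ξ)θ(ξ,0) = sin(3ξ) + 3sin(4ξ). The boundary conditions carry over: u(0,τ) = u(π,τ) = 0.
Solve for u:
  Using separation of variables u = X(ξ)G(τ):
  Eigenfunctions: sin(nξ), n = 1, 2, 3, ...
  General solution: u(ξ, τ) = Σ c_n sin(nξ) exp(-n² τ/2)
  Matching u(ξ,0) = sin(3ξ) + 3sin(4ξ) term by term: c_3=1, c_4=3.
Hence u(ξ,τ) = 3exp(-8τ)sin(4ξ) + exp(-9τ/2)sin(3ξ).
Transform back: θ(ξ,τ) = exp(2ξ)u(ξ,τ).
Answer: θ(ξ, τ) = 3exp(2ξ)exp(-8τ)sin(4ξ) + exp(2ξ)exp(-9τ/2)sin(3ξ)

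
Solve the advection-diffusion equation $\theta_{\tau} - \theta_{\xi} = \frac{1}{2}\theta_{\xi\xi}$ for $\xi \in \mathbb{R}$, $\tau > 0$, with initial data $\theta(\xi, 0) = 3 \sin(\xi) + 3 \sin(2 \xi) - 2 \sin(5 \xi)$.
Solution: Moving frame: $\eta = \xi + \tau$, $\sigma = \tau$, $\theta = u(\eta,\sigma)$, so $\theta_{\tau} = u_{\sigma} + u_{\eta}$ and $\theta_{\xi\xi} = u_{\eta\eta}$.
Hence $\theta_{\tau} - \theta_{\xi} = u_{\sigma}$ and the PDE becomes the heat equation $u_{\sigma} = \frac{1}{2}u_{\eta\eta}$ on $\eta \in \mathbb{R}$.
Initial data: $u(\eta,0) = \theta(\eta,0) = 3 \sin(\eta) + 3 \sin(2 \eta) - 2 \sin(5 \eta)$. Each mode $\sin(n\eta)$ decays as $e^{-n^2\sigma/2}$ on $\mathbb{R}$, so $u(\eta,\sigma) = \sum c_n e^{-n^2\sigma/2} \sin(n\eta)$ with $c_1=3, c_2=3, c_5=-2$: $u(\eta,\sigma) = 3 e^{-2 \sigma} \sin(2 \eta) + 3 e^{-\sigma/2} \sin(\eta) - 2 e^{-25 \sigma/2} \sin(5 \eta)$.
Substituting back: $\theta(\xi,\tau) = u(\xi + \tau, \tau)$.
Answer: $\theta(\xi, \tau) = 3 e^{-2 \tau} \sin(2 \tau + 2 \xi) + 3 e^{-\tau/2} \sin(\tau + \xi) - 2 e^{-25 \tau/2} \sin(5 \tau + 5 \xi)$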